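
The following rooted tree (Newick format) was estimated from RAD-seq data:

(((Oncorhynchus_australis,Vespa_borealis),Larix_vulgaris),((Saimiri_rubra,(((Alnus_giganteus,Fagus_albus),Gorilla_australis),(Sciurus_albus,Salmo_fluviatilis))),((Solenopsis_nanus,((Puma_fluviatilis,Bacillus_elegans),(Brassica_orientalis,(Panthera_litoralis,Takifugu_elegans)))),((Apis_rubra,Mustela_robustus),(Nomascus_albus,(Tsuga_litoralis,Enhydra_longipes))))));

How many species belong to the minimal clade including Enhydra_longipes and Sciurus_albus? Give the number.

17

The MRCA of Enhydra_longipes and Sciurus_albus is the node subtending ((Saimiri_rubra,(((Alnus_giganteus,Fagus_albus),Gorilla_australis),(Sciurus_albus,Salmo_fluviatilis))),((Solenopsis_nanus,((Puma_fluviatilis,Bacillus_elegans),(Brassica_orientalis,(Panthera_litoralis,Takifugu_elegans)))),((Apis_rubra,Mustela_robustus),(Nomascus_albus,(Tsuga_litoralis,Enhydra_longipes))))).
That clade contains 17 terminal taxa: Alnus_giganteus, Apis_rubra, Bacillus_elegans, Brassica_orientalis, Enhydra_longipes, Fagus_albus, Gorilla_australis, Mustela_robustus, Nomascus_albus, Panthera_litoralis, Puma_fluviatilis, Saimiri_rubra, Salmo_fluviatilis, Sciurus_albus, Solenopsis_nanus, Takifugu_elegans, Tsuga_litoralis.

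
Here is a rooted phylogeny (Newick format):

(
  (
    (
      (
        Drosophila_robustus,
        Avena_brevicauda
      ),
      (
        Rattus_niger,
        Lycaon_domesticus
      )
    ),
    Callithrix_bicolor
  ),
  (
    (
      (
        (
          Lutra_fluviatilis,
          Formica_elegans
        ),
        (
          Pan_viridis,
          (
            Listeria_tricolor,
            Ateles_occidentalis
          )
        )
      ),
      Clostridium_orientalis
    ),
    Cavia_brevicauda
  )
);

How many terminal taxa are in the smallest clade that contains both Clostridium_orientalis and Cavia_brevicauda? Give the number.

The MRCA of Clostridium_orientalis and Cavia_brevicauda is the node subtending ((((Lutra_fluviatilis,Formica_elegans),(Pan_viridis,(Listeria_tricolor,Ateles_occidentalis))),Clostridium_orientalis),Cavia_brevicauda).
That clade contains 7 terminal taxa: Ateles_occidentalis, Cavia_brevicauda, Clostridium_orientalis, Formica_elegans, Listeria_tricolor, Lutra_fluviatilis, Pan_viridis.

7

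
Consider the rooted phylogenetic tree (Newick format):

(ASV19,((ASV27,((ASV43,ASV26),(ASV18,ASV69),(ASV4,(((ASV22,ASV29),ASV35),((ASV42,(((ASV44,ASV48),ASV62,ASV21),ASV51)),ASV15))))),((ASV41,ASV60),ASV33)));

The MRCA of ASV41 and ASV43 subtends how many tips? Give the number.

19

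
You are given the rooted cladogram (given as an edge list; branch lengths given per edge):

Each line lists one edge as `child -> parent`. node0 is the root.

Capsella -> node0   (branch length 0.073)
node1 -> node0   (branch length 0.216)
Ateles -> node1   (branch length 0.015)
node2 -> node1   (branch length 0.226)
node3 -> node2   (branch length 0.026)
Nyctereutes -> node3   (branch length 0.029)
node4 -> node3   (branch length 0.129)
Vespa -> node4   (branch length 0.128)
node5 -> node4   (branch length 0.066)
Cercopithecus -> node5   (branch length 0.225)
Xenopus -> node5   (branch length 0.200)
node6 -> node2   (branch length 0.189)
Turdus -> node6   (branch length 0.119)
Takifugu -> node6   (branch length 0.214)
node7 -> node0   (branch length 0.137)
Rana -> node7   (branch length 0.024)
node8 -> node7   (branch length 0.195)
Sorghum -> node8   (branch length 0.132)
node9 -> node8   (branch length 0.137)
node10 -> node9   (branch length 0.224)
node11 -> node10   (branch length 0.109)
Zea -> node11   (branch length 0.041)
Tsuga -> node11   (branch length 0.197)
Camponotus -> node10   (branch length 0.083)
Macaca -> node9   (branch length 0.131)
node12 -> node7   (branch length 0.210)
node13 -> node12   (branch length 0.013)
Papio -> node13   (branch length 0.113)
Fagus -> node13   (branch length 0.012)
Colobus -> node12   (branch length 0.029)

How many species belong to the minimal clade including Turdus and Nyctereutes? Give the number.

The MRCA of Turdus and Nyctereutes is the node subtending ((Nyctereutes,(Vespa,(Cercopithecus,Xenopus))),(Turdus,Takifugu)).
That clade contains 6 terminal taxa: Cercopithecus, Nyctereutes, Takifugu, Turdus, Vespa, Xenopus.

6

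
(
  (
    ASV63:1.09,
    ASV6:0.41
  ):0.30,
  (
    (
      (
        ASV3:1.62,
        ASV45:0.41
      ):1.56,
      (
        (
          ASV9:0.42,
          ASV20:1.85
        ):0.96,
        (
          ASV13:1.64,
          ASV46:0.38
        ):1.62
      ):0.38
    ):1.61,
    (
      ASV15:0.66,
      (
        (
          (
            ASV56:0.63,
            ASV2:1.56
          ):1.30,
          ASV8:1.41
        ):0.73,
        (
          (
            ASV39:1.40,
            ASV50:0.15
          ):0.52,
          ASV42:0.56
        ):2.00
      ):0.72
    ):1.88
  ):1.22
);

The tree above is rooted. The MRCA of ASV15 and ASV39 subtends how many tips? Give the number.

The MRCA of ASV15 and ASV39 is the node subtending (ASV15,(((ASV56,ASV2),ASV8),((ASV39,ASV50),ASV42))).
That clade contains 7 terminal taxa: ASV15, ASV2, ASV39, ASV42, ASV50, ASV56, ASV8.

7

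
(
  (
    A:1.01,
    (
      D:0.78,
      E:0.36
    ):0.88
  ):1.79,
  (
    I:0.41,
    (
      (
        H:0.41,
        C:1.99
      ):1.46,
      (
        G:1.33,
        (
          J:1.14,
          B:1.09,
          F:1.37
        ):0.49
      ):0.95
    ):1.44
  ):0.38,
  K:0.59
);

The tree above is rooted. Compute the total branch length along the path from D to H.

7.14

The path runs D → … → MRCA → … → H; the MRCA is the root of the tree.
Branch lengths along that path: 0.78 + 0.88 + 1.79 + 0.38 + 1.44 + 1.46 + 0.41 = 7.14.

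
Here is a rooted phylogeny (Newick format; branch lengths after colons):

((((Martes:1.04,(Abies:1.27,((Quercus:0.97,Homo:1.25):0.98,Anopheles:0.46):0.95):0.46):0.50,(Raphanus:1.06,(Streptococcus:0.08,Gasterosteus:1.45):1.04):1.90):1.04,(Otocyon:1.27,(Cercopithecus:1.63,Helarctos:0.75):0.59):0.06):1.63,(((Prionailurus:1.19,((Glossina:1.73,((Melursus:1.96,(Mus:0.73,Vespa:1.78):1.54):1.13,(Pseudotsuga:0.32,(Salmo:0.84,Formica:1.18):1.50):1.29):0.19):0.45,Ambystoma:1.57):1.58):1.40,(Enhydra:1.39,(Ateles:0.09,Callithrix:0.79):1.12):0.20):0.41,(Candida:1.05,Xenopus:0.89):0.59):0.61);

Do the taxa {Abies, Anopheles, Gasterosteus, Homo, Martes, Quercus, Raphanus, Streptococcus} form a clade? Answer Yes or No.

Yes

The most recent common ancestor of these taxa subtends ((Martes,(Abies,((Quercus,Homo),Anopheles))),(Raphanus,(Streptococcus,Gasterosteus))).
That clade has exactly 8 tips — every listed taxon and nothing else — so the group is monophyletic.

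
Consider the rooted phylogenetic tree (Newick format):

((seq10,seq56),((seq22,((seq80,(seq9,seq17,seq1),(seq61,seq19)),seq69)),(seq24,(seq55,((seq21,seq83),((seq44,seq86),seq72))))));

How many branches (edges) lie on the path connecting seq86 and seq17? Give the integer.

11

The MRCA of seq86 and seq17 is the node subtending ((seq22,((seq80,(seq9,seq17,seq1),(seq61,seq19)),seq69)),(seq24,(seq55,((seq21,seq83),((seq44,seq86),seq72))))).
From seq86 up to that node: 6 branches. From seq17 up to the same node: 5 branches. Total: 6 + 5 = 11.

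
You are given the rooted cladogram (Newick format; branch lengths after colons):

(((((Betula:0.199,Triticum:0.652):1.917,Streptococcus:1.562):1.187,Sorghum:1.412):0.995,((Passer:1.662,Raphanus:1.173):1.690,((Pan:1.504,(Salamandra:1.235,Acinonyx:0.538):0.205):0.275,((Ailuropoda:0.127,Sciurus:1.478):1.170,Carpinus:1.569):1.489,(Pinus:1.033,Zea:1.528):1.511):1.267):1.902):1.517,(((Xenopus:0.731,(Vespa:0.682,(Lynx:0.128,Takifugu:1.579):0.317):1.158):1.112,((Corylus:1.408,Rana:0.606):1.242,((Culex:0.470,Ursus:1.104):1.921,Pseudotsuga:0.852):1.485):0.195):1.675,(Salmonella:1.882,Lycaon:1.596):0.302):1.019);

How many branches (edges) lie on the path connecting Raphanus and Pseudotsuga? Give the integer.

9

The MRCA of Raphanus and Pseudotsuga is the root of the tree.
From Raphanus up to that node: 4 branches. From Pseudotsuga up to the same node: 5 branches. Total: 4 + 5 = 9.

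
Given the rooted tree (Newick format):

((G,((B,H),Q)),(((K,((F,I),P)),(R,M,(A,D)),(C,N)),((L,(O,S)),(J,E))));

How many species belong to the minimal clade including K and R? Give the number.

The MRCA of K and R is the node subtending ((K,((F,I),P)),(R,M,(A,D)),(C,N)).
That clade contains 10 terminal taxa: A, C, D, F, I, K, M, N, P, R.

10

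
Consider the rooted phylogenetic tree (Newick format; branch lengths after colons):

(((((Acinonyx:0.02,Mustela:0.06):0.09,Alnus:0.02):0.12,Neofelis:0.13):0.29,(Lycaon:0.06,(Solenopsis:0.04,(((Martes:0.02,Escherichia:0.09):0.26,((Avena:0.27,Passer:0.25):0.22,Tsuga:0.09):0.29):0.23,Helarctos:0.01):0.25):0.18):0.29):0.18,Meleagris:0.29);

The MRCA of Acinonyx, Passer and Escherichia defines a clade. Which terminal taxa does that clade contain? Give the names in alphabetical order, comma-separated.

Acinonyx, Alnus, Avena, Escherichia, Helarctos, Lycaon, Martes, Mustela, Neofelis, Passer, Solenopsis, Tsuga

Tracing Acinonyx: it sits inside (Acinonyx,Mustela).
Tracing Passer: it sits inside (Avena,Passer).
Tracing Escherichia: it sits inside (Martes,Escherichia).
The smallest clade enclosing all 3 is ((((Acinonyx,Mustela),Alnus),Neofelis),(Lycaon,(Solenopsis,(((Martes,Escherichia),((Avena,Passer),Tsuga)),Helarctos)))); the answer is its 12 terminal taxa in alphabetical order.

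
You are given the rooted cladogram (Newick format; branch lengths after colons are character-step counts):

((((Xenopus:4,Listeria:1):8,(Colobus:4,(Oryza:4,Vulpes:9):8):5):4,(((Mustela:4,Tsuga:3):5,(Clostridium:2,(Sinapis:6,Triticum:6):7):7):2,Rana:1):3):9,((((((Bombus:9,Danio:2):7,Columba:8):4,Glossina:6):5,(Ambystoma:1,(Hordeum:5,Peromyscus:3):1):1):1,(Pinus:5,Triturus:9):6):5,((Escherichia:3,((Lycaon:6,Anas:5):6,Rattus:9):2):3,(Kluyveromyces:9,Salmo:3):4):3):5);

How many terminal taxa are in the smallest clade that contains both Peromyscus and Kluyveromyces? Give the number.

15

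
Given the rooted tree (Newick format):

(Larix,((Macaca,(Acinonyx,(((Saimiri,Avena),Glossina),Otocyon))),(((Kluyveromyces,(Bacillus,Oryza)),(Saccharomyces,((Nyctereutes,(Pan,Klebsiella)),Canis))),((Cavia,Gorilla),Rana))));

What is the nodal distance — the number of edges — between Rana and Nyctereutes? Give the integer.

7

The MRCA of Rana and Nyctereutes is the node subtending (((Kluyveromyces,(Bacillus,Oryza)),(Saccharomyces,((Nyctereutes,(Pan,Klebsiella)),Canis))),((Cavia,Gorilla),Rana)).
From Rana up to that node: 2 branches. From Nyctereutes up to the same node: 5 branches. Total: 2 + 5 = 7.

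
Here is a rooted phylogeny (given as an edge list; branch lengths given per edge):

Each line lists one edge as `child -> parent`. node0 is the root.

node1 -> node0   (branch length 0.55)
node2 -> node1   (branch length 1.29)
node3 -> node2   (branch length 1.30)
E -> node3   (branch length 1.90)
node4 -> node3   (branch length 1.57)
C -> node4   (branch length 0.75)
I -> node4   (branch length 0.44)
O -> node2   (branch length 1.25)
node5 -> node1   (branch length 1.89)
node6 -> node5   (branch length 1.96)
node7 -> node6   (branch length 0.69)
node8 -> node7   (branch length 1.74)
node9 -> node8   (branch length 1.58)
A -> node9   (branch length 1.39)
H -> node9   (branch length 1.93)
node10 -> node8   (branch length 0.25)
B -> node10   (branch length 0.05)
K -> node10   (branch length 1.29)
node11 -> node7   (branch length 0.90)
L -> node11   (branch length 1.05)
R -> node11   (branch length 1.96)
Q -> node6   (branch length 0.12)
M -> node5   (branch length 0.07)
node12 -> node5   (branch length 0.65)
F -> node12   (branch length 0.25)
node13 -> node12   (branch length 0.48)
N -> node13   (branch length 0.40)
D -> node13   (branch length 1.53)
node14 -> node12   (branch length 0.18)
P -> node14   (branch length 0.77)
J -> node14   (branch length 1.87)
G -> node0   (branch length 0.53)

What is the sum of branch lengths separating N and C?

The path runs N → … → MRCA → … → C; the MRCA is the node subtending (((E,(C,I)),O),(((((A,H),(B,K)),(L,R)),Q),M,(F,(N,D),(P,J)))).
Branch lengths along that path: 0.40 + 0.48 + 0.65 + 1.89 + 1.29 + 1.30 + 1.57 + 0.75 = 8.33.

8.33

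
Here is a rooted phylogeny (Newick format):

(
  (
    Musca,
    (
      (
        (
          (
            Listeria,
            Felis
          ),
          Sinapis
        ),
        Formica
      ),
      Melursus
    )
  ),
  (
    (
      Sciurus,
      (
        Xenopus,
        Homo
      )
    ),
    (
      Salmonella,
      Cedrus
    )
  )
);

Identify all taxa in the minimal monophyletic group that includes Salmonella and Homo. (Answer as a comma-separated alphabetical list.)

Tracing Salmonella: it sits inside (Salmonella,Cedrus).
Tracing Homo: it sits inside (Xenopus,Homo).
The smallest clade enclosing both is ((Sciurus,(Xenopus,Homo)),(Salmonella,Cedrus)); the answer is its 5 terminal taxa in alphabetical order.

Cedrus, Homo, Salmonella, Sciurus, Xenopus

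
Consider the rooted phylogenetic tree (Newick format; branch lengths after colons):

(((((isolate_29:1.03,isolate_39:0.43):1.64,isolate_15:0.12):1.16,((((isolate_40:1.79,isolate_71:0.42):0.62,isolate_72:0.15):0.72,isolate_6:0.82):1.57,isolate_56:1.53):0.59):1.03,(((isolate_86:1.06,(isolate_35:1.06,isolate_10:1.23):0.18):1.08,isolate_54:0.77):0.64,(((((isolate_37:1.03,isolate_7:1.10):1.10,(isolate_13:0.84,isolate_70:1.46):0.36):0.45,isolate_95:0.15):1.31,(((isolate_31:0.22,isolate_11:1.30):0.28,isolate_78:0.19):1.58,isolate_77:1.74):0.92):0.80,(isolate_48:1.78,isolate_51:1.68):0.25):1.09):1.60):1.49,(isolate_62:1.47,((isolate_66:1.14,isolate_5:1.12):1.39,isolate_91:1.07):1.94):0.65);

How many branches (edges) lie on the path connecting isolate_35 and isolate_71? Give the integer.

11

The MRCA of isolate_35 and isolate_71 is the node subtending ((((isolate_29,isolate_39),isolate_15),((((isolate_40,isolate_71),isolate_72),isolate_6),isolate_56)),(((isolate_86,(isolate_35,isolate_10)),isolate_54),(((((isolate_37,isolate_7),(isolate_13,isolate_70)),isolate_95),(((isolate_31,isolate_11),isolate_78),isolate_77)),(isolate_48,isolate_51)))).
From isolate_35 up to that node: 5 branches. From isolate_71 up to the same node: 6 branches. Total: 5 + 6 = 11.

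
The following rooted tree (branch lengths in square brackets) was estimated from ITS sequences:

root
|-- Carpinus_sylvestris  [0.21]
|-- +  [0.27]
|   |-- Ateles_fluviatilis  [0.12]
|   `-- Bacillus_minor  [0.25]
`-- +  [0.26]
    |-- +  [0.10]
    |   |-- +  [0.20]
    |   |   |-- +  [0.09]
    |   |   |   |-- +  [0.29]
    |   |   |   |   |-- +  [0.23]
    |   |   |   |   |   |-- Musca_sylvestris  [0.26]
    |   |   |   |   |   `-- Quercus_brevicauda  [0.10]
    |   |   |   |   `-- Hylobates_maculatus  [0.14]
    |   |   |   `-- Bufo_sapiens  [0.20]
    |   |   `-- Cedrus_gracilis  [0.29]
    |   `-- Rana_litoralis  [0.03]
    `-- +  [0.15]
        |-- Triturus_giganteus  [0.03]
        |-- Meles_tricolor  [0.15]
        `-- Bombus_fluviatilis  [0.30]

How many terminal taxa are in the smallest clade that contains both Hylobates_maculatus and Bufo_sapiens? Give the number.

4

The MRCA of Hylobates_maculatus and Bufo_sapiens is the node subtending (((Musca_sylvestris,Quercus_brevicauda),Hylobates_maculatus),Bufo_sapiens).
That clade contains 4 terminal taxa: Bufo_sapiens, Hylobates_maculatus, Musca_sylvestris, Quercus_brevicauda.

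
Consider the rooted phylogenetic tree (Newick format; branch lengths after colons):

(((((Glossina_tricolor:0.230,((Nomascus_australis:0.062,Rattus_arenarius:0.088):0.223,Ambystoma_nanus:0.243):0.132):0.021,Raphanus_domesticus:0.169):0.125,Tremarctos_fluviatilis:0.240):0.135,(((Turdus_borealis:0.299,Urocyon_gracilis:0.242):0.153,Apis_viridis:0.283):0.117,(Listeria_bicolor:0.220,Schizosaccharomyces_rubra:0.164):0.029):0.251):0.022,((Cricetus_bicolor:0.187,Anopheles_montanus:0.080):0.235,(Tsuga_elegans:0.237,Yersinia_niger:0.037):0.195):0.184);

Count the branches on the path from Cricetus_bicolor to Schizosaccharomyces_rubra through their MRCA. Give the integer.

7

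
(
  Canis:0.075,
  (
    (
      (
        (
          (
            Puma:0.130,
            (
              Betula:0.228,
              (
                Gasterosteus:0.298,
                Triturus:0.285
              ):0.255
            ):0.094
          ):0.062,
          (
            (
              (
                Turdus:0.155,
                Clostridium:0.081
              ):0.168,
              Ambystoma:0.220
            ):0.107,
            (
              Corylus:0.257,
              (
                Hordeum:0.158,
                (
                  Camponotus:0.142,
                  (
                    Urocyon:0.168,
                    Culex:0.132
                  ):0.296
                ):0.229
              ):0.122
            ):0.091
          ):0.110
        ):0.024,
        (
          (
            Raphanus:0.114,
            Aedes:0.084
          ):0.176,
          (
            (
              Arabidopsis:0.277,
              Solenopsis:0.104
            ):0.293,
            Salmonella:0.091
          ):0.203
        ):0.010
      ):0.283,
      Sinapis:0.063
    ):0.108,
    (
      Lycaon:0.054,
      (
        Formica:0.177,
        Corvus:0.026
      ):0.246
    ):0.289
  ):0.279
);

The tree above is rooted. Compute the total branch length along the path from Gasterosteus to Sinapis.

1.079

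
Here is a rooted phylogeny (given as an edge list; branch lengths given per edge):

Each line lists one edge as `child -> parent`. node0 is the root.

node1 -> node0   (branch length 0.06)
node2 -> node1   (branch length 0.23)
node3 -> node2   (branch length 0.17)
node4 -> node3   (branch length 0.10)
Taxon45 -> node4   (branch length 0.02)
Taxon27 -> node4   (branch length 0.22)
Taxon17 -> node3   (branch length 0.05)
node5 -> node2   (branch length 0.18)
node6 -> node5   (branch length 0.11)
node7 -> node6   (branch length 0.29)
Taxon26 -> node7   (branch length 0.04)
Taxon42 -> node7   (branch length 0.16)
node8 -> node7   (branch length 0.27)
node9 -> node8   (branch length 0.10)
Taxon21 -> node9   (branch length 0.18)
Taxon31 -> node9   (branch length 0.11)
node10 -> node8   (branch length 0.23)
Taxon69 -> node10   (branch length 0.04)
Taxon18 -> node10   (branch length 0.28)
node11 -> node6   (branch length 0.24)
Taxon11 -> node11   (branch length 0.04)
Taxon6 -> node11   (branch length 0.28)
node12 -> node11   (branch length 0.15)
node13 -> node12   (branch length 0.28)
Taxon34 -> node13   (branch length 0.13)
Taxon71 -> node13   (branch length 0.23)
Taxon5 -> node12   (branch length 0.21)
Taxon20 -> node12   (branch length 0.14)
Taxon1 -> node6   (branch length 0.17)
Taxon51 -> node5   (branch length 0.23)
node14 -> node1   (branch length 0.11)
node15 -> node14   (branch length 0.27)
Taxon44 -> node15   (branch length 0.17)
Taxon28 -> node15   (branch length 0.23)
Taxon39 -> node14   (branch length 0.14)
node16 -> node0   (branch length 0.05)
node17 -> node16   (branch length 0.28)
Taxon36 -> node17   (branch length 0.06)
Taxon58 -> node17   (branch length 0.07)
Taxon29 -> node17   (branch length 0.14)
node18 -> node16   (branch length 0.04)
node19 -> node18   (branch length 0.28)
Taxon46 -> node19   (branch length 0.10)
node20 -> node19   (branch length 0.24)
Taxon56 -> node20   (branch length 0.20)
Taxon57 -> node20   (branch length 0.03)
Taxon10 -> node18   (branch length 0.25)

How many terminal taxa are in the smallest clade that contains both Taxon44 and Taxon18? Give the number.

20

The MRCA of Taxon44 and Taxon18 is the node subtending ((((Taxon45,Taxon27),Taxon17),(((Taxon26,Taxon42,((Taxon21,Taxon31),(Taxon69,Taxon18))),(Taxon11,Taxon6,((Taxon34,Taxon71),Taxon5,Taxon20)),Taxon1),Taxon51)),((Taxon44,Taxon28),Taxon39)).
That clade contains 20 terminal taxa: Taxon1, Taxon11, Taxon17, Taxon18, Taxon20, Taxon21, Taxon26, Taxon27, Taxon28, Taxon31, Taxon34, Taxon39, Taxon42, Taxon44, Taxon45, Taxon5, Taxon51, Taxon6, Taxon69, Taxon71.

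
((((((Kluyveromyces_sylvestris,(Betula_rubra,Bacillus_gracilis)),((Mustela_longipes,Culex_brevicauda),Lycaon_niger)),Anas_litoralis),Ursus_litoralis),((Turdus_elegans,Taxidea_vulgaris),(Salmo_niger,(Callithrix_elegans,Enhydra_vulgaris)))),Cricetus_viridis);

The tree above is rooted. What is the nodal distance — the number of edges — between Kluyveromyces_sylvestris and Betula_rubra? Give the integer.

The MRCA of Kluyveromyces_sylvestris and Betula_rubra is the node subtending (Kluyveromyces_sylvestris,(Betula_rubra,Bacillus_gracilis)).
From Kluyveromyces_sylvestris up to that node: 1 branch. From Betula_rubra up to the same node: 2 branches. Total: 1 + 2 = 3.

3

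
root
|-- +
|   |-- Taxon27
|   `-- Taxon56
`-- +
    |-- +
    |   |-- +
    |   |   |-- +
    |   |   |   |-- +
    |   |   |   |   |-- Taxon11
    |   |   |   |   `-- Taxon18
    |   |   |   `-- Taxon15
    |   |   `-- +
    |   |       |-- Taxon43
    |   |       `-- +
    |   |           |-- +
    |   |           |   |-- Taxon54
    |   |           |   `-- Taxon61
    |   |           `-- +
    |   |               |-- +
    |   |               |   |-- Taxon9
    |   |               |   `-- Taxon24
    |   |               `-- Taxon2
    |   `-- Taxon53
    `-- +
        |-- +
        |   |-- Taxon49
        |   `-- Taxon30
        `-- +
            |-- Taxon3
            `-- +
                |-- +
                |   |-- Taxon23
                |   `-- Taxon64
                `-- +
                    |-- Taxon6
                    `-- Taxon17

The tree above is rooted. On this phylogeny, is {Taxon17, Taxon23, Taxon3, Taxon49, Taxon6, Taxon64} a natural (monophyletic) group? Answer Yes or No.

No

The MRCA of the listed taxa subtends ((Taxon49,Taxon30),(Taxon3,((Taxon23,Taxon64),(Taxon6,Taxon17)))).
That clade also contains Taxon30, which is not in the proposed group, so the group is not monophyletic.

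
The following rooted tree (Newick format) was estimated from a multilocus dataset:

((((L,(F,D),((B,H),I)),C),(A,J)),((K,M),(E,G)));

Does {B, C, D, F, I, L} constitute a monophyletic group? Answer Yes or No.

The MRCA of the listed taxa subtends ((L,(F,D),((B,H),I)),C).
That clade also contains H, which is not in the proposed group, so the group is not monophyletic.

No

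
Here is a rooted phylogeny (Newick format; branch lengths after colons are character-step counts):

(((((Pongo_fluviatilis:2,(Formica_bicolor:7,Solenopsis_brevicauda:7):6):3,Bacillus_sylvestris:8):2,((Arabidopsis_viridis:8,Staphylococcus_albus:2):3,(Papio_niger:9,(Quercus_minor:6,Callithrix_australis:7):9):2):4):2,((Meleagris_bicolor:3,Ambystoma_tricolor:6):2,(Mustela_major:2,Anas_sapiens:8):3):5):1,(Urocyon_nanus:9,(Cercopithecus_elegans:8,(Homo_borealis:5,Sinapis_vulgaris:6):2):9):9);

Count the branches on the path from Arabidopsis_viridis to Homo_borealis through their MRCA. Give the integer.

9

The MRCA of Arabidopsis_viridis and Homo_borealis is the root of the tree.
From Arabidopsis_viridis up to that node: 5 branches. From Homo_borealis up to the same node: 4 branches. Total: 5 + 4 = 9.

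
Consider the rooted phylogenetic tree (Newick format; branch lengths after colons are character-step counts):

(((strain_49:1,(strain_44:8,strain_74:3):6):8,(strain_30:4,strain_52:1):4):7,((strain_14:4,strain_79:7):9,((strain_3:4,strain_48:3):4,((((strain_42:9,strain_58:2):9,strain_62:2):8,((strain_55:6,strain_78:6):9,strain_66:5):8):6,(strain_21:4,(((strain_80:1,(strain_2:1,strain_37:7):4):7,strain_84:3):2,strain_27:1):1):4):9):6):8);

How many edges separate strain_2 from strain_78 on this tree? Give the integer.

The MRCA of strain_2 and strain_78 is the node subtending ((((strain_42,strain_58),strain_62),((strain_55,strain_78),strain_66)),(strain_21,(((strain_80,(strain_2,strain_37)),strain_84),strain_27))).
From strain_2 up to that node: 6 branches. From strain_78 up to the same node: 4 branches. Total: 6 + 4 = 10.

10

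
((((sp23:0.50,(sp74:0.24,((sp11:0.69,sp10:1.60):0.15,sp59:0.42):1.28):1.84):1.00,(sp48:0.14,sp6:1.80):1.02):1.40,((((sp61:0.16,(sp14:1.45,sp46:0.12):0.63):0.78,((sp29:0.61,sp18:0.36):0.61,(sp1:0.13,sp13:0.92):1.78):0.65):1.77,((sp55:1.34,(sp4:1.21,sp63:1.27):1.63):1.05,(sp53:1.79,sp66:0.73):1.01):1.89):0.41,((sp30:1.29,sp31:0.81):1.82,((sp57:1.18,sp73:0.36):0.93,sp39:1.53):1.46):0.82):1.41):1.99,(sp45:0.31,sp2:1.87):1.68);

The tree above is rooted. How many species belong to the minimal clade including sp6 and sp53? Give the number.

24

The MRCA of sp6 and sp53 is the node subtending (((sp23,(sp74,((sp11,sp10),sp59))),(sp48,sp6)),((((sp61,(sp14,sp46)),((sp29,sp18),(sp1,sp13))),((sp55,(sp4,sp63)),(sp53,sp66))),((sp30,sp31),((sp57,sp73),sp39)))).
That clade contains 24 terminal taxa: sp1, sp10, sp11, sp13, sp14, sp18, sp23, sp29, sp30, sp31, sp39, sp4, sp46, sp48, sp53, sp55, sp57, sp59, sp6, sp61, sp63, sp66, sp73, sp74.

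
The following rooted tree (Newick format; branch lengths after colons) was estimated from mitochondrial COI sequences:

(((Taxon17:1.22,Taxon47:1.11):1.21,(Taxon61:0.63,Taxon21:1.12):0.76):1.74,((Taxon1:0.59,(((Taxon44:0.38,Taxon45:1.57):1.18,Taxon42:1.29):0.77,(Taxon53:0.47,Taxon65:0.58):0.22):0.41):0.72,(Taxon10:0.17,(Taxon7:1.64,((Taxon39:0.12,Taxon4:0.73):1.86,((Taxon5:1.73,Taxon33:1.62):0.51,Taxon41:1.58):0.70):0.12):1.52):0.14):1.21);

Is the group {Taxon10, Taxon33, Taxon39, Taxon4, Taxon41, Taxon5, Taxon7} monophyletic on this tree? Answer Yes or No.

The most recent common ancestor of these taxa subtends (Taxon10,(Taxon7,((Taxon39,Taxon4),((Taxon5,Taxon33),Taxon41)))).
That clade has exactly 7 tips — every listed taxon and nothing else — so the group is monophyletic.

Yes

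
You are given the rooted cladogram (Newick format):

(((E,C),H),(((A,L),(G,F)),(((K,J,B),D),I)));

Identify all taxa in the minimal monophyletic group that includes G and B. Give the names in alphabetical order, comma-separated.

A, B, D, F, G, I, J, K, L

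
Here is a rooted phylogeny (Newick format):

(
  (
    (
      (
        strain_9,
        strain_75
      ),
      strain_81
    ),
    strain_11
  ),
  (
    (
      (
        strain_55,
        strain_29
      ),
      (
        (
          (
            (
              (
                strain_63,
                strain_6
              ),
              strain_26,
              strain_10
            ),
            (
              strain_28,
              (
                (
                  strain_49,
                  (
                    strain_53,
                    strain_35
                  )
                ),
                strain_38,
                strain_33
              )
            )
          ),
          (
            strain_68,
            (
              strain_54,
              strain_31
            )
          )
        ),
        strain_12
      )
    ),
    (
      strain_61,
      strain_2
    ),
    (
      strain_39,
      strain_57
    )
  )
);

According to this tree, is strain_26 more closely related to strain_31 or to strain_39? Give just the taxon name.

strain_31

The MRCA of strain_26 and strain_31 subtends ((((strain_63,strain_6),strain_26,strain_10),(strain_28,((strain_49,(strain_53,strain_35)),strain_38,strain_33))),(strain_68,(strain_54,strain_31))) (13 taxa).
The MRCA of strain_26 and strain_39 subtends (((strain_55,strain_29),(((((strain_63,strain_6),strain_26,strain_10),(strain_28,((strain_49,(strain_53,strain_35)),strain_38,strain_33))),(strain_68,(strain_54,strain_31))),strain_12)),(strain_61,strain_2),(strain_39,strain_57)) (20 taxa).
The first is nested inside the second, so strain_26 shares a more recent common ancestor with strain_31.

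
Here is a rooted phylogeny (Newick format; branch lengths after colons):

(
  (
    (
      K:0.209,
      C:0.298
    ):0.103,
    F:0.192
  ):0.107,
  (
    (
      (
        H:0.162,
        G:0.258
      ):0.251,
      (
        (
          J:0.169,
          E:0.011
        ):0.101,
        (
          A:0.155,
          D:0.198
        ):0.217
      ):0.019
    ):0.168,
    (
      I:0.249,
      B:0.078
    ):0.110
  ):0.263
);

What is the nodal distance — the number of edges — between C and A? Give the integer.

8

The MRCA of C and A is the root of the tree.
From C up to that node: 3 branches. From A up to the same node: 5 branches. Total: 3 + 5 = 8.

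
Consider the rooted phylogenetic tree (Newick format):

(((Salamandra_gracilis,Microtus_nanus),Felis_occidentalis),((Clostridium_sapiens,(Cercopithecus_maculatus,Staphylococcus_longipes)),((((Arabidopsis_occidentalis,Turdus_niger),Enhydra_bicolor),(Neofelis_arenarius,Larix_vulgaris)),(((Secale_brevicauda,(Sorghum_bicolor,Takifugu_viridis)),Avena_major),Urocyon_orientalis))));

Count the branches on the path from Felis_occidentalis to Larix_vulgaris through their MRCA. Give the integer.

The MRCA of Felis_occidentalis and Larix_vulgaris is the root of the tree.
From Felis_occidentalis up to that node: 2 branches. From Larix_vulgaris up to the same node: 5 branches. Total: 2 + 5 = 7.

7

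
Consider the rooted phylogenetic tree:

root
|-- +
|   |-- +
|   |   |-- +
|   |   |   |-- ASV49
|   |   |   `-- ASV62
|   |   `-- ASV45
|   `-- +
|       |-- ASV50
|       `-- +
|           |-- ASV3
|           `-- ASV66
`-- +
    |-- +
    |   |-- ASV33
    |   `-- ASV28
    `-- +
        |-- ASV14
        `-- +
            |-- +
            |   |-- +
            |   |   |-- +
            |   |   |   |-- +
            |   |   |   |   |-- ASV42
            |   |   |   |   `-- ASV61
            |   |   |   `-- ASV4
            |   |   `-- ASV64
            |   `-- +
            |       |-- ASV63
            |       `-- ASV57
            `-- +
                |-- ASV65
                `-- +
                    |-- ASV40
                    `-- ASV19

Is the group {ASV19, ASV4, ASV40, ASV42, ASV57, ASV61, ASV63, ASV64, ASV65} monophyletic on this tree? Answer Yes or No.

The most recent common ancestor of these taxa subtends (((((ASV42,ASV61),ASV4),ASV64),(ASV63,ASV57)),(ASV65,(ASV40,ASV19))).
That clade has exactly 9 tips — every listed taxon and nothing else — so the group is monophyletic.

Yes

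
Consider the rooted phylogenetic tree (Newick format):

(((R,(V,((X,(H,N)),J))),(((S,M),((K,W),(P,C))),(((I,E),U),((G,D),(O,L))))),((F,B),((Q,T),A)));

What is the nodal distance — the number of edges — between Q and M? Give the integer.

The MRCA of Q and M is the root of the tree.
From Q up to that node: 4 branches. From M up to the same node: 5 branches. Total: 4 + 5 = 9.

9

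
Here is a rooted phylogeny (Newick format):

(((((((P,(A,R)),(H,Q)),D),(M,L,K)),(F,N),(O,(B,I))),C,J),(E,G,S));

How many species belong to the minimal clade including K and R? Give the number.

The MRCA of K and R is the node subtending ((((P,(A,R)),(H,Q)),D),(M,L,K)).
That clade contains 9 terminal taxa: A, D, H, K, L, M, P, Q, R.

9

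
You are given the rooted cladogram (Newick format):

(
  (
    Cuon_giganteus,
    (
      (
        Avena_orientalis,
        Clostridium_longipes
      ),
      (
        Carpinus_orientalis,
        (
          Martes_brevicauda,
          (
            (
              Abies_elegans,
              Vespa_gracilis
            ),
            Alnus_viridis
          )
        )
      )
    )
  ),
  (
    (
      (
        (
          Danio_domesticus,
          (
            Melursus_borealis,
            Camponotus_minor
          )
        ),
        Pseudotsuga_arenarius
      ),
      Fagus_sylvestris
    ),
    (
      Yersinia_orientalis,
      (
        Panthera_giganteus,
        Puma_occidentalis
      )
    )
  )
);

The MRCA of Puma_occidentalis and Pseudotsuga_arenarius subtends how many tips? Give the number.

8

The MRCA of Puma_occidentalis and Pseudotsuga_arenarius is the node subtending ((((Danio_domesticus,(Melursus_borealis,Camponotus_minor)),Pseudotsuga_arenarius),Fagus_sylvestris),(Yersinia_orientalis,(Panthera_giganteus,Puma_occidentalis))).
That clade contains 8 terminal taxa: Camponotus_minor, Danio_domesticus, Fagus_sylvestris, Melursus_borealis, Panthera_giganteus, Pseudotsuga_arenarius, Puma_occidentalis, Yersinia_orientalis.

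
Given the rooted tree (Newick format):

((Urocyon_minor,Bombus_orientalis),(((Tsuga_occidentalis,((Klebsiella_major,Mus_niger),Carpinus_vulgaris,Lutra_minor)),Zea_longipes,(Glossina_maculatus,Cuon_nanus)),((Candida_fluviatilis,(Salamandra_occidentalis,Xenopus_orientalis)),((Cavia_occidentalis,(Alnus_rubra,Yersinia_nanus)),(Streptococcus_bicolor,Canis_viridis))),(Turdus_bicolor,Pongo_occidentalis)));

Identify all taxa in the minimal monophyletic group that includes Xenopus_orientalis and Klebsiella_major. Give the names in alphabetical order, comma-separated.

Tracing Xenopus_orientalis: it sits inside (Salamandra_occidentalis,Xenopus_orientalis).
Tracing Klebsiella_major: it sits inside (Klebsiella_major,Mus_niger).
The smallest clade enclosing both is (((Tsuga_occidentalis,((Klebsiella_major,Mus_niger),Carpinus_vulgaris,Lutra_minor)),Zea_longipes,(Glossina_maculatus,Cuon_nanus)),((Candida_fluviatilis,(Salamandra_occidentalis,Xenopus_orientalis)),((Cavia_occidentalis,(Alnus_rubra,Yersinia_nanus)),(Streptococcus_bicolor,Canis_viridis))),(Turdus_bicolor,Pongo_occidentalis)); the answer is its 18 terminal taxa in alphabetical order.

Alnus_rubra, Candida_fluviatilis, Canis_viridis, Carpinus_vulgaris, Cavia_occidentalis, Cuon_nanus, Glossina_maculatus, Klebsiella_major, Lutra_minor, Mus_niger, Pongo_occidentalis, Salamandra_occidentalis, Streptococcus_bicolor, Tsuga_occidentalis, Turdus_bicolor, Xenopus_orientalis, Yersinia_nanus, Zea_longipes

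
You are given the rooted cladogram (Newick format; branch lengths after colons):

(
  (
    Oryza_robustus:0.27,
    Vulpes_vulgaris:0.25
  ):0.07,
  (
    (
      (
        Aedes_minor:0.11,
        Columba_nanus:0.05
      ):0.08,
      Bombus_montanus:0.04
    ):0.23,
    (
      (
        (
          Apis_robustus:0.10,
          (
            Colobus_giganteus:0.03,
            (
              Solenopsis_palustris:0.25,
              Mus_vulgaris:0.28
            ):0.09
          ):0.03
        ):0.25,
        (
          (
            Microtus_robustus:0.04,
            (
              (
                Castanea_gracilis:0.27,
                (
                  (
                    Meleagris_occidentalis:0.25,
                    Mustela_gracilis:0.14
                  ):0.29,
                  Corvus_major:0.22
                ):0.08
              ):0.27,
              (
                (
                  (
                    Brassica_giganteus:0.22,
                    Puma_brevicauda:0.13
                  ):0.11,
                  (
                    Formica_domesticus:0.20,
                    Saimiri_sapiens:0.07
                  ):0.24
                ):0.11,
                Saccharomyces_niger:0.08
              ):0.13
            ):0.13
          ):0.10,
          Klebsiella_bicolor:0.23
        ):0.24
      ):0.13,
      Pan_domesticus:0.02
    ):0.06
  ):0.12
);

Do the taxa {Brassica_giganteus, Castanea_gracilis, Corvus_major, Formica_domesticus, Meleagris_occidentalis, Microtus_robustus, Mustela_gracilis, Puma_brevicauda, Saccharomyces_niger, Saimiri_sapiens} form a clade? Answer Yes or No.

Yes

The most recent common ancestor of these taxa subtends (Microtus_robustus,((Castanea_gracilis,((Meleagris_occidentalis,Mustela_gracilis),Corvus_major)),(((Brassica_giganteus,Puma_brevicauda),(Formica_domesticus,Saimiri_sapiens)),Saccharomyces_niger))).
That clade has exactly 10 tips — every listed taxon and nothing else — so the group is monophyletic.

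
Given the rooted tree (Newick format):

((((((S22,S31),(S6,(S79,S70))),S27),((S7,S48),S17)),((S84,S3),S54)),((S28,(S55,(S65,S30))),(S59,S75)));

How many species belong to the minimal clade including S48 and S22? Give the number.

The MRCA of S48 and S22 is the node subtending ((((S22,S31),(S6,(S79,S70))),S27),((S7,S48),S17)).
That clade contains 9 terminal taxa: S17, S22, S27, S31, S48, S6, S7, S70, S79.

9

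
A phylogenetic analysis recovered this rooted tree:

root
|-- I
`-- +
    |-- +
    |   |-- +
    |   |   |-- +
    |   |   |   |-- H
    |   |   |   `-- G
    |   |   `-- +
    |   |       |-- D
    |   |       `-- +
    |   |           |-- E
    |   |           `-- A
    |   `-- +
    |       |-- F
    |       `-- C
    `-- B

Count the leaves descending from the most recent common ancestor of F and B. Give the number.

The MRCA of F and B is the node subtending ((((H,G),(D,(E,A))),(F,C)),B).
That clade contains 8 terminal taxa: A, B, C, D, E, F, G, H.

8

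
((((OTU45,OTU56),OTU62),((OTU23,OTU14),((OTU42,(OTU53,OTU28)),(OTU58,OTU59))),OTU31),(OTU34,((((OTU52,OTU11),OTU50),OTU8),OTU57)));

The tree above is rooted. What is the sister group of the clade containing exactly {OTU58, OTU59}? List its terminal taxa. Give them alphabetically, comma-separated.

The clade containing exactly {OTU58, OTU59} attaches to the tree at the node subtending ((OTU42,(OTU53,OTU28)),(OTU58,OTU59)).
The other lineage descending from that same node — the sister group — is (OTU42,(OTU53,OTU28)); its 3 tips in alphabetical order are the answer.

OTU28, OTU42, OTU53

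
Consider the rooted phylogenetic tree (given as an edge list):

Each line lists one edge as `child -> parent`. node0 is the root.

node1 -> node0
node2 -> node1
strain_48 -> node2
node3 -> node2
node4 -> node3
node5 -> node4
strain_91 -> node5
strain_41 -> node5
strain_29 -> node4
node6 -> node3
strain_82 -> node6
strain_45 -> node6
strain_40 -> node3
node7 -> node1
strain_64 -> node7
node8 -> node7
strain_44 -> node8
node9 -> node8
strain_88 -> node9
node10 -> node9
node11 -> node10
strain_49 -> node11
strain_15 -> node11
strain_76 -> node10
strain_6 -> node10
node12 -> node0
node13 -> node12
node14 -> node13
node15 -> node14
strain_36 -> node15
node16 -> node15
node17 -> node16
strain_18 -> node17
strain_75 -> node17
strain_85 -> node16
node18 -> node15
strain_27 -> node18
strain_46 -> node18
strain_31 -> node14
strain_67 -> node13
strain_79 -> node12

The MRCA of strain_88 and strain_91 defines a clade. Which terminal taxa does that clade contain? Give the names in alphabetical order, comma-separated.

Tracing strain_88: it sits inside (strain_88,((strain_49,strain_15),strain_76,strain_6)).
Tracing strain_91: it sits inside (strain_91,strain_41).
The smallest clade enclosing both is ((strain_48,(((strain_91,strain_41),strain_29),(strain_82,strain_45),strain_40)),(strain_64,(strain_44,(strain_88,((strain_49,strain_15),strain_76,strain_6))))); the answer is its 14 terminal taxa in alphabetical order.

strain_15, strain_29, strain_40, strain_41, strain_44, strain_45, strain_48, strain_49, strain_6, strain_64, strain_76, strain_82, strain_88, strain_91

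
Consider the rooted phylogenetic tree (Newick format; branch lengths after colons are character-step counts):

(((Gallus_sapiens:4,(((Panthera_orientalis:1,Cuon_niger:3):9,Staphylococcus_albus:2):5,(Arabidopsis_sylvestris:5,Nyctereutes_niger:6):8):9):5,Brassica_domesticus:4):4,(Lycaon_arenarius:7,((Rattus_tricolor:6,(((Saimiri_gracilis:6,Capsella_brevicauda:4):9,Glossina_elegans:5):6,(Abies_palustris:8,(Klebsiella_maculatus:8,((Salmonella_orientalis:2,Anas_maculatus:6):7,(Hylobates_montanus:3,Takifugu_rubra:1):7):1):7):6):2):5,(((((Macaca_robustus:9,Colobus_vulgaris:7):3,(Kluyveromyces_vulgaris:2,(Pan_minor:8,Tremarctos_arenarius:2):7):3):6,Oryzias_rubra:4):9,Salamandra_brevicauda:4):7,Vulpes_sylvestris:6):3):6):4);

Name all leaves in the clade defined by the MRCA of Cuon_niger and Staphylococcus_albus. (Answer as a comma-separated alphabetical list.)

Cuon_niger, Panthera_orientalis, Staphylococcus_albus

Tracing Cuon_niger: it sits inside (Panthera_orientalis,Cuon_niger).
Tracing Staphylococcus_albus: it sits inside ((Panthera_orientalis,Cuon_niger),Staphylococcus_albus).
The smallest clade enclosing both is ((Panthera_orientalis,Cuon_niger),Staphylococcus_albus); the answer is its 3 terminal taxa in alphabetical order.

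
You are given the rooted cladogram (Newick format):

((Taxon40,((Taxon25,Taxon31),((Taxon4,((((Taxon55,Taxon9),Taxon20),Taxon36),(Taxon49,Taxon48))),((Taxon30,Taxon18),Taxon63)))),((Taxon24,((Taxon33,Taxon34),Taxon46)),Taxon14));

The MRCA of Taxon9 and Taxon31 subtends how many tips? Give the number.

12

The MRCA of Taxon9 and Taxon31 is the node subtending ((Taxon25,Taxon31),((Taxon4,((((Taxon55,Taxon9),Taxon20),Taxon36),(Taxon49,Taxon48))),((Taxon30,Taxon18),Taxon63))).
That clade contains 12 terminal taxa: Taxon18, Taxon20, Taxon25, Taxon30, Taxon31, Taxon36, Taxon4, Taxon48, Taxon49, Taxon55, Taxon63, Taxon9.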